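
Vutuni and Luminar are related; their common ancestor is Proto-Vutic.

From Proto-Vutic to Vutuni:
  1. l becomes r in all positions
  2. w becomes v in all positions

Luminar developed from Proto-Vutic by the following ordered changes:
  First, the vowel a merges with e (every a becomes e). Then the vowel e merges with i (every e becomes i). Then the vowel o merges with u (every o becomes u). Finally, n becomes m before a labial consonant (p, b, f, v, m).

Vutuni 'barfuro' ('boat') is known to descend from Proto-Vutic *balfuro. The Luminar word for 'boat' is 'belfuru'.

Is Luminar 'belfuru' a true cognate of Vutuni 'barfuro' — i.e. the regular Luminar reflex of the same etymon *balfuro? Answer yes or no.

Derive the expected Luminar reflex of *balfuro:
Luminar: *balfuro > belfuro > bilfuro > bilfuru  (by vowel merger, vowel merger, vowel merger)
The regular Luminar reflex would be 'bilfuru', but the attested form is 'belfuru'. The correspondence is irregular, so they are not cognates (the Luminar form has a different source).

no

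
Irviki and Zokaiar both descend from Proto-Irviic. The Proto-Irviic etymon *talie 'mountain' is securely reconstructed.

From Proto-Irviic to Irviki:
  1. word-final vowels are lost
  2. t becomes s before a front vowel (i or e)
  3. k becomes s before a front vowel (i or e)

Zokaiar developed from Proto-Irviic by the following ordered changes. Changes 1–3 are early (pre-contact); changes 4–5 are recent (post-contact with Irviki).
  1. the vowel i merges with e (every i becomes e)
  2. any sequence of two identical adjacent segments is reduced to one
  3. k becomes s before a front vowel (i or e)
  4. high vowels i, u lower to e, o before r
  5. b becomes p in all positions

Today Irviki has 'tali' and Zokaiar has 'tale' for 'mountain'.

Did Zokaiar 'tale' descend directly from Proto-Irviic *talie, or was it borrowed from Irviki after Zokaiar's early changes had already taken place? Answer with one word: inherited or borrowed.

If inherited, *talie would pass through all of Zokaiar's changes:
Zokaiar: *talie > talee > tale  (by vowel merger, degemination)
If borrowed from Irviki 'tali' after the early changes, it would undergo only the recent ones:
  rule 4 (pre-rhotic lowering): no change (tali)
  rule 5 (unconditioned shift): no change (tali)
  ⇒ as a loan: tali
Zokaiar 'tale' matches the inherited outcome exactly, so it is an inherited cognate, not a loan.

inherited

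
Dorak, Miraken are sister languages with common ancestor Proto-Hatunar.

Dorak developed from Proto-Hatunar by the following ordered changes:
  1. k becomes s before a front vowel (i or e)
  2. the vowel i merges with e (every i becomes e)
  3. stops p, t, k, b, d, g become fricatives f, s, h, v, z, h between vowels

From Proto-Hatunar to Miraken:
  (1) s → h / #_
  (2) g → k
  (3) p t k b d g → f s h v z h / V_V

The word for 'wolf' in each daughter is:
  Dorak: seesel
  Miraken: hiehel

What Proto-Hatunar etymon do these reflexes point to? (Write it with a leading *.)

*siekel

Position 4: Dorak has s, Miraken has h. Taking the neighbouring segments as reconstructed: Dorak s could go back to *t or *k or *s; Miraken h could go back to *k or *g or *h — the one source consistent with every daughter is *k.
Position 2: Dorak has e, Miraken has i. Miraken preserves i here (none of its changes turn any other segment into i), so the proto-segment is *i.
Position 1: Dorak has s, Miraken has h. Taking the neighbouring segments as reconstructed: Dorak s could go back to *k or *s; Miraken h could go back to *s or *h — the one source consistent with every daughter is *s.
Continuing position by position gives *siekel; check it forward:
Dorak: *siekel > siesel > seesel  (by palatalisation, vowel merger)
Miraken: start from *siekel.
  rule 1 (debuccalisation): siekel → hiekel
  rule 2: no change — hiekel
  rule 3 (intervocalic lenition): hiekel → hiehel
  ⇒ Miraken hiehel
*siekel is the unique common source.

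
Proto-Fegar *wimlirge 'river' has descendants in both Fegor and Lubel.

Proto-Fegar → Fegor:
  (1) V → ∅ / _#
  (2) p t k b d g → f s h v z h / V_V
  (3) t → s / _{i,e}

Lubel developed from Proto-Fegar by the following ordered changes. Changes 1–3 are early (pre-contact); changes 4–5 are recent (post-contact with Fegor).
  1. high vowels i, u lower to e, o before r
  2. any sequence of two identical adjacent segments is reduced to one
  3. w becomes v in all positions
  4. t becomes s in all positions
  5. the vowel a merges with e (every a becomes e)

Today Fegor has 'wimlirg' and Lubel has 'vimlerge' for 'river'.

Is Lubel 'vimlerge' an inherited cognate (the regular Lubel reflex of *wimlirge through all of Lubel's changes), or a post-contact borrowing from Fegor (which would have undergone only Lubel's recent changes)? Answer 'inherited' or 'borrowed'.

If inherited, *wimlirge would pass through all of Lubel's changes:
Lubel: *wimlirge > wimlerge > vimlerge  (by pre-rhotic lowering, unconditioned shift)
If borrowed from Fegor 'wimlirg' after the early changes, it would undergo only the recent ones:
  rule 4 (unconditioned shift): no change (wimlirg)
  rule 5 (vowel merger): no change (wimlirg)
  ⇒ as a loan: wimlirg
Lubel 'vimlerge' matches the inherited outcome exactly, so it is an inherited cognate, not a loan.

inherited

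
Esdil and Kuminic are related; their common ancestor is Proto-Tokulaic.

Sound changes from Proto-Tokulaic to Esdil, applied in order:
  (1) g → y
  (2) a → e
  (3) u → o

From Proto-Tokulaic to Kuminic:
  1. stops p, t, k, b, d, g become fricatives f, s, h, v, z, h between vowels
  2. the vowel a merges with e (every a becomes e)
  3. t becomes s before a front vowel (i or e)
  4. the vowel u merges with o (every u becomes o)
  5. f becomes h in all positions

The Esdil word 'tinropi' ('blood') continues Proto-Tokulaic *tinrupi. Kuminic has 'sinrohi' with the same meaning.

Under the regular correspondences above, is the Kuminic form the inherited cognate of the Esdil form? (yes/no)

yes

Derive the expected Kuminic reflex of *tinrupi:
Kuminic: *tinrupi
  tinrupi → tinrufi   [intervocalic lenition]
  tinrufi (rule 2 does not apply)
  tinrufi → sinrufi   [palatalisation]
  sinrufi → sinrofi   [vowel merger]
  sinrofi → sinrohi   [unconditioned shift]
  giving Kuminic sinrohi.
Kuminic 'sinrohi' matches the regular reflex exactly, so the pair is cognate.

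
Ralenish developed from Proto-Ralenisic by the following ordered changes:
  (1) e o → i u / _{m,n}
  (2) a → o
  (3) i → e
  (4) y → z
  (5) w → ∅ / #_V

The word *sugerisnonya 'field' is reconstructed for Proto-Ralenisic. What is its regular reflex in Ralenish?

sugeresnunzo

Ralenish: start from *sugerisnonya.
  rule 1 (pre-nasal raising): sugerisnonya → sugerisnunya
  rule 2 (vowel merger): sugerisnunya → sugerisnunyo
  rule 3 (vowel merger): sugerisnunyo → sugeresnunyo
  rule 4 (unconditioned shift): sugeresnunyo → sugeresnunzo
  rule 5: no change — sugeresnunzo
  ⇒ Ralenish sugeresnunzo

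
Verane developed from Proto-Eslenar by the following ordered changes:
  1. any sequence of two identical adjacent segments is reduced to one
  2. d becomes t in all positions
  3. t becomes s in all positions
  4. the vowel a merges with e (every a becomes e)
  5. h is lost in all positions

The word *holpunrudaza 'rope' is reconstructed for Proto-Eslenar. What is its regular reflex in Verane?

olpunruseze

Verane: start from *holpunrudaza.
  rule 1: no change — holpunrudaza
  rule 2 (unconditioned shift): holpunrudaza → holpunrutaza
  rule 3 (unconditioned shift): holpunrutaza → holpunrusaza
  rule 4 (vowel merger): holpunrusaza → holpunruseze
  rule 5 (h-loss): holpunruseze → olpunruseze
  ⇒ Verane olpunruseze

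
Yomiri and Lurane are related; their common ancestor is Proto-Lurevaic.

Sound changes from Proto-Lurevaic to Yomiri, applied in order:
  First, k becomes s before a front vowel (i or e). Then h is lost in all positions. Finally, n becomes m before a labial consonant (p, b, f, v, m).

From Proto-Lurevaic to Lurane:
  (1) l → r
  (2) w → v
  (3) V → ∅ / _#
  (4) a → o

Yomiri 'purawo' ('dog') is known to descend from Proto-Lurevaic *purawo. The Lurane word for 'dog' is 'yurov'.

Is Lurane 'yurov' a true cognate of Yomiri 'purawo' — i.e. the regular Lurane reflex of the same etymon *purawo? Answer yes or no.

Derive the expected Lurane reflex of *purawo:
Lurane: *purawo
  purawo (rule 1 does not apply)
  purawo → puravo   [unconditioned shift]
  puravo → purav   [apocope]
  purav → purov   [vowel merger]
  giving Lurane purov.
The regular Lurane reflex would be 'purov', but the attested form is 'yurov'. The correspondence is irregular, so they are not cognates (the Lurane form has a different source).

no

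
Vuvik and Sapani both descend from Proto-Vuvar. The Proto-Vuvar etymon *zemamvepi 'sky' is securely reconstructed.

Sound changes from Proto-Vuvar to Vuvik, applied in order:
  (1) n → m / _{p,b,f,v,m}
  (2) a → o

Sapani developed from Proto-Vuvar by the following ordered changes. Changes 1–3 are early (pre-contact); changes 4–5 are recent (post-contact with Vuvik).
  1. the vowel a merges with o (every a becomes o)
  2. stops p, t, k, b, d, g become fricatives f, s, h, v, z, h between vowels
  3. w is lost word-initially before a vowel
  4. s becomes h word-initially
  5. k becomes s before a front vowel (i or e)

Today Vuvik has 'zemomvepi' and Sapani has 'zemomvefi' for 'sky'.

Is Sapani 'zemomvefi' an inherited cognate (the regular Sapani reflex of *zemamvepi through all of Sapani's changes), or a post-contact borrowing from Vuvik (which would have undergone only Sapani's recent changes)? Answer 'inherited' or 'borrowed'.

inherited

If inherited, *zemamvepi would pass through all of Sapani's changes:
Sapani: *zemamvepi
  zemamvepi → zemomvepi   [vowel merger]
  zemomvepi → zemomvefi   [intervocalic lenition]
  zemomvefi (rule 3 does not apply)
  zemomvefi (rule 4 does not apply)
  zemomvefi (rule 5 does not apply)
  giving Sapani zemomvefi.
If borrowed from Vuvik 'zemomvepi' after the early changes, it would undergo only the recent ones:
  rule 4 (debuccalisation): no change (zemomvepi)
  rule 5 (palatalisation): no change (zemomvepi)
  ⇒ as a loan: zemomvepi
Sapani 'zemomvefi' matches the inherited outcome exactly, so it is an inherited cognate, not a loan.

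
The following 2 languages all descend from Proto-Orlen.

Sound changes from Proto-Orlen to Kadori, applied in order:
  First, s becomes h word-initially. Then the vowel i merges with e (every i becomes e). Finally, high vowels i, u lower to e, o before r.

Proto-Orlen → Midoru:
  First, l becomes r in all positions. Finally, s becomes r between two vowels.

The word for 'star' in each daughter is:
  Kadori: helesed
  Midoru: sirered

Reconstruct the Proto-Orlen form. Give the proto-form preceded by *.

*silesed

Position 2: Kadori has e, Midoru has i. Midoru preserves i here (none of its changes turn any other segment into i), so the proto-segment is *i.
Position 5: Kadori has s, Midoru has r. Kadori preserves s here (none of its changes turn any other segment into s), so the proto-segment is *s.
Position 1: Kadori has h, Midoru has s. Midoru preserves s here (none of its changes turn any other segment into s), so the proto-segment is *s.
Verify the candidate proto-form against each daughter:
Kadori: *silesed > hilesed > helesed  (by debuccalisation, vowel merger)
Midoru: start from *silesed.
  rule 1 (unconditioned shift): silesed → siresed
  rule 2 (rhotacism): siresed → sirered
  ⇒ Midoru sirered
Only *silesed yields all of Kadori helesed, Midoru sirered.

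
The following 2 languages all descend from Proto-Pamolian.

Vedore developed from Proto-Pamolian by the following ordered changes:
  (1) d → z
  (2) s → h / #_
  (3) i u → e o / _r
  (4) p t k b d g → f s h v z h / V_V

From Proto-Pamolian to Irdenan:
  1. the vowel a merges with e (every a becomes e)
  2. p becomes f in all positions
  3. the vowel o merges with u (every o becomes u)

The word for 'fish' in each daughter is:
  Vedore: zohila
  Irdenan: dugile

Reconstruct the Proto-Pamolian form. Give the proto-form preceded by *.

*dogila

Position 3: Vedore has h, Irdenan has g. Irdenan preserves g here (none of its changes turn any other segment into g), so the proto-segment is *g.
Position 1: Vedore has z, Irdenan has d. Irdenan preserves d here (none of its changes turn any other segment into d), so the proto-segment is *d.
This points to *dogila. Verify forward in each daughter:
Vedore: *dogila > zogila > zohila  (by unconditioned shift, intervocalic lenition)
Irdenan: start from *dogila.
  rule 1 (vowel merger): dogila → dogile
  rule 2: no change — dogile
  rule 3 (vowel merger): dogile → dugile
  ⇒ Irdenan dugile
Only *dogila yields all of Vedore zohila, Irdenan dugile.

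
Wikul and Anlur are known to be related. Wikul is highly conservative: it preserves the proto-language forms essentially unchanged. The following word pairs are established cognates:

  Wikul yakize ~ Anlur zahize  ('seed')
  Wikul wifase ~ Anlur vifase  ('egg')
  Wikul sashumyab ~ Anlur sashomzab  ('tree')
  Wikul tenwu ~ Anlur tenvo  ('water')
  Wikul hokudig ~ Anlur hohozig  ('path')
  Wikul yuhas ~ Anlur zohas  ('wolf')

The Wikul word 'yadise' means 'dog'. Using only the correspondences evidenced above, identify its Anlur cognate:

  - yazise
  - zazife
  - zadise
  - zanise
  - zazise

zazise

yakize ~ zahize — Wikul y corresponds to Anlur z word-initially before a back vowel.
hokudig ~ hohozig — Wikul d corresponds to Anlur z between vowels (before a front vowel).
Applying these to Wikul 'yadise':
  yadise → zadise   (y→z word-initially before a back vowel)
  zadise → zazise   (d→z between vowels (before a front vowel))
So the Anlur cognate is 'zazise'.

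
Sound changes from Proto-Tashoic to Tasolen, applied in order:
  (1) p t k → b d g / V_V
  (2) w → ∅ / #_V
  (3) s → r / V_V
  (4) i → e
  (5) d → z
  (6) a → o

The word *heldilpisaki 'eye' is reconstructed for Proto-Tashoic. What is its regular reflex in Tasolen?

helzelperoge

Tasolen: *heldilpisaki > heldilpisagi > heldilpiragi > heldelperage > helzelperage > helzelperoge  (by intervocalic voicing, rhotacism, vowel merger, unconditioned shift, vowel merger)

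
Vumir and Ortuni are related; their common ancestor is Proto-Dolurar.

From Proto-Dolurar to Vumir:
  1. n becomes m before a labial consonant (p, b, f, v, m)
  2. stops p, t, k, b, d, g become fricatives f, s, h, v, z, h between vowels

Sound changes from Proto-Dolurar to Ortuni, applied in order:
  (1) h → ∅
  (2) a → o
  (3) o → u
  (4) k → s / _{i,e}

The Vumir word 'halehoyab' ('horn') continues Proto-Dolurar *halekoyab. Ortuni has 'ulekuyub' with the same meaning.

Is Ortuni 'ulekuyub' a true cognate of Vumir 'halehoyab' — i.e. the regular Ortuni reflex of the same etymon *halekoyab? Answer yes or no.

yes

Derive the expected Ortuni reflex of *halekoyab:
Ortuni: start from *halekoyab.
  rule 1 (h-loss): halekoyab → alekoyab
  rule 2 (vowel merger): alekoyab → olekoyob
  rule 3 (vowel merger): olekoyob → ulekuyub
  rule 4: no change — ulekuyub
  ⇒ Ortuni ulekuyub
Ortuni 'ulekuyub' matches the regular reflex exactly, so the pair is cognate.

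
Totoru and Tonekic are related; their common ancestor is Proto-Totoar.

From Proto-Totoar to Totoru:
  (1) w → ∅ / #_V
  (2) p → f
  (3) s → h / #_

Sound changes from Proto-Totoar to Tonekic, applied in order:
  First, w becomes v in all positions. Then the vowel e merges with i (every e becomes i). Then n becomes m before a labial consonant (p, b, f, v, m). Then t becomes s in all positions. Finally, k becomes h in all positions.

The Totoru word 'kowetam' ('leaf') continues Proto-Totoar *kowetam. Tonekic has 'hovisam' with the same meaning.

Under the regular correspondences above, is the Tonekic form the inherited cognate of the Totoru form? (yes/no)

yes

Derive the expected Tonekic reflex of *kowetam:
Tonekic: start from *kowetam.
  rule 1 (unconditioned shift): kowetam → kovetam
  rule 2 (vowel merger): kovetam → kovitam
  rule 3: no change — kovitam
  rule 4 (unconditioned shift): kovitam → kovisam
  rule 5 (unconditioned shift): kovisam → hovisam
  ⇒ Tonekic hovisam
Tonekic 'hovisam' matches the regular reflex exactly, so the pair is cognate.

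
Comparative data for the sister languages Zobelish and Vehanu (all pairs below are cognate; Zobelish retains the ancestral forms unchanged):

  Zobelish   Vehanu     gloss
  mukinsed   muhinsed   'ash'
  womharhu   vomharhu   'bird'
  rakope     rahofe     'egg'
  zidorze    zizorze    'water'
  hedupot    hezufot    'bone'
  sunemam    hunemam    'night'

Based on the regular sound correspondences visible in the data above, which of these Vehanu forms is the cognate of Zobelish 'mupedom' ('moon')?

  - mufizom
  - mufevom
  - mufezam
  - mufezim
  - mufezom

mufezom

rakope ~ rahofe — Zobelish p corresponds to Vehanu f between vowels (before a front vowel).
zidorze ~ zizorze — Zobelish d corresponds to Vehanu z between vowels (before a back vowel).
Applying these to Zobelish 'mupedom':
  mupedom → mufedom   (p→f between vowels (before a front vowel))
  mufedom → mufezom   (d→z between vowels (before a back vowel))
So the Vehanu cognate is 'mufezom'.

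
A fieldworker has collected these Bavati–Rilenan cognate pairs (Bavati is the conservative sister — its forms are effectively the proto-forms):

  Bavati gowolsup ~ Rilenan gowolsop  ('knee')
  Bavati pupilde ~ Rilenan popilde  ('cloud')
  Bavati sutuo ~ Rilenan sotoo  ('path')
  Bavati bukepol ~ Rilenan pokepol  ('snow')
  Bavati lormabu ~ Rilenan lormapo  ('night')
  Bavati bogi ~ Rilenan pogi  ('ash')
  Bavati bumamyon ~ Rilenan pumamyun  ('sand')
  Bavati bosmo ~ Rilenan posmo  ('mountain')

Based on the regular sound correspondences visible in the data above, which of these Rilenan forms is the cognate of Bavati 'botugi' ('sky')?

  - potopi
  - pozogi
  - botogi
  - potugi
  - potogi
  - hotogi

potogi

bogi ~ pogi, bosmo ~ posmo — Bavati b corresponds to Rilenan p word-initially before a back vowel.
sutuo ~ sotoo, bukepol ~ pokepol — Bavati u corresponds to Rilenan o after a consonant, before a consonant other than r, m, n, p, b, f, v.
Applying these to Bavati 'botugi':
  botugi → potugi   (b→p word-initially before a back vowel)
  potugi → potogi   (u→o after a consonant, before a consonant other than r, m, n, p, b, f, v)
So the Rilenan cognate is 'potogi'.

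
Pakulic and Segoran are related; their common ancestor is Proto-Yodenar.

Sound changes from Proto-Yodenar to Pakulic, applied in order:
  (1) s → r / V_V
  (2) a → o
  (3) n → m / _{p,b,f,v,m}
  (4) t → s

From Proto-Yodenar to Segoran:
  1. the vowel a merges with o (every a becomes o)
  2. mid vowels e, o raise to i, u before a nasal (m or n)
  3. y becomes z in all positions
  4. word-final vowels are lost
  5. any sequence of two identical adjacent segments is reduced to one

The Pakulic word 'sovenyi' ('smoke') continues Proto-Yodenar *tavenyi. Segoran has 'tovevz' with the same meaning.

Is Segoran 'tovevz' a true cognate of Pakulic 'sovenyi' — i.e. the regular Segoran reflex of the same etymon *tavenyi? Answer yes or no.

Derive the expected Segoran reflex of *tavenyi:
Segoran: start from *tavenyi.
  rule 1 (vowel merger): tavenyi → tovenyi
  rule 2 (pre-nasal raising): tovenyi → tovinyi
  rule 3 (unconditioned shift): tovinyi → tovinzi
  rule 4 (apocope): tovinzi → tovinz
  rule 5: no change — tovinz
  ⇒ Segoran tovinz
The regular Segoran reflex would be 'tovinz', but the attested form is 'tovevz'. The correspondence is irregular, so they are not cognates (the Segoran form has a different source).

no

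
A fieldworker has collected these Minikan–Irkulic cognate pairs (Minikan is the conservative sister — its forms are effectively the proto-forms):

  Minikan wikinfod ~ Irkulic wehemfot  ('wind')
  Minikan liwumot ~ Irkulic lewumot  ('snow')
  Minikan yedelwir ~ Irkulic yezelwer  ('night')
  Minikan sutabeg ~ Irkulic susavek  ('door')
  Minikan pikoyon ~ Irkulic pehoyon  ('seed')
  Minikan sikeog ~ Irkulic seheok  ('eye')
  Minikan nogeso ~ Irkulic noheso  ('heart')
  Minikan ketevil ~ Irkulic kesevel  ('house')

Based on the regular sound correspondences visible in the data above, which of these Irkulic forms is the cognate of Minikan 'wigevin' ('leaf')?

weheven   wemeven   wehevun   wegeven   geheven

weheven

wikinfod ~ wehemfot, liwumot ~ lewumot — Minikan i corresponds to Irkulic e after a consonant, before a consonant other than r, m, n, p, b, f, v.
nogeso ~ noheso — Minikan g corresponds to Irkulic h between vowels (before a front vowel).
wikinfod ~ wehemfot — Minikan i corresponds to Irkulic e after a consonant, before a nasal.
Applying these to Minikan 'wigevin':
  wigevin → wegevin   (i→e after a consonant, before a consonant other than r, m, n, p, b, f, v)
  wegevin → wehevin   (g→h between vowels (before a front vowel))
  wehevin → weheven   (i→e after a consonant, before a nasal)
So the Irkulic cognate is 'weheven'.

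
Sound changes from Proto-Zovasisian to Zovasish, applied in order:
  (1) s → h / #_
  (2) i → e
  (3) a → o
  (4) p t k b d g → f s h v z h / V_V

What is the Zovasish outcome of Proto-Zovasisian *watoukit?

Zovasish: *watoukit
  watoukit (rule 1 does not apply)
  watoukit → watouket   [vowel merger]
  watouket → wotouket   [vowel merger]
  wotouket → wosouhet   [intervocalic lenition]
  giving Zovasish wosouhet.

wosouhet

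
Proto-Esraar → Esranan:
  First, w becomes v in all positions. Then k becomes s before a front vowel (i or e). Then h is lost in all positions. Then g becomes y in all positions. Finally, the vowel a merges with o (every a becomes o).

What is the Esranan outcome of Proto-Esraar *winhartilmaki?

Esranan: *winhartilmaki > vinhartilmaki > vinhartilmasi > vinartilmasi > vinortilmosi  (by unconditioned shift, palatalisation, h-loss, vowel merger)

vinortilmosi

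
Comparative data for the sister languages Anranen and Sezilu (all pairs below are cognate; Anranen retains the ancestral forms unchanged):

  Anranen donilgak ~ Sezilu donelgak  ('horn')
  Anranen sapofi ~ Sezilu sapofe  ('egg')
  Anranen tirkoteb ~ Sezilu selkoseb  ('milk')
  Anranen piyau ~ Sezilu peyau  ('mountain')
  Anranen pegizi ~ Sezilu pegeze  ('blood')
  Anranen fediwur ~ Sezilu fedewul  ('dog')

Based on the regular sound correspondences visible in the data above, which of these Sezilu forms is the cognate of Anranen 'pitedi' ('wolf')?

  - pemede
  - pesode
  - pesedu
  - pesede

pesede

donilgak ~ donelgak, piyau ~ peyau — Anranen i corresponds to Sezilu e after a consonant, before a consonant other than r, m, n, p, b, f, v.
tirkoteb ~ selkoseb — Anranen t corresponds to Sezilu s between vowels (before a front vowel).
sapofi ~ sapofe, pegizi ~ pegeze — Anranen i corresponds to Sezilu e word-finally.
Applying these to Anranen 'pitedi':
  pitedi → petedi   (i→e after a consonant, before a consonant other than r, m, n, p, b, f, v)
  petedi → pesedi   (t→s between vowels (before a front vowel))
  pesedi → pesede   (i→e word-finally)
So the Sezilu cognate is 'pesede'.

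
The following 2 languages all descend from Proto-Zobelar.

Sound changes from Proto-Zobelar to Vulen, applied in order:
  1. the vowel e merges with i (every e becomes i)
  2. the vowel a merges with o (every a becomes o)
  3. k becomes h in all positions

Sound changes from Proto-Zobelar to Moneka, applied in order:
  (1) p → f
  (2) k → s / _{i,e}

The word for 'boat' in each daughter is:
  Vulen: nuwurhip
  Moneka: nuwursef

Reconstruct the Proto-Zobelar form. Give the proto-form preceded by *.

Position 8: Vulen has p, Moneka has f. Vulen preserves p here (none of its changes turn any other segment into p), so the proto-segment is *p.
Position 7: Vulen has i, Moneka has e. Moneka preserves e here (none of its changes turn any other segment into e), so the proto-segment is *e.
Verify the candidate proto-form against each daughter:
Vulen: *nuwurkep
  nuwurkep → nuwurkip   [vowel merger]
  nuwurkip (rule 2 does not apply)
  nuwurkip → nuwurhip   [unconditioned shift]
  giving Vulen nuwurhip.
Moneka: start from *nuwurkep.
  rule 1 (unconditioned shift): nuwurkep → nuwurkef
  rule 2 (palatalisation): nuwurkef → nuwursef
  ⇒ Moneka nuwursef
No other proto-form is consistent with every reflex, so the reconstruction is *nuwurkep.

*nuwurkep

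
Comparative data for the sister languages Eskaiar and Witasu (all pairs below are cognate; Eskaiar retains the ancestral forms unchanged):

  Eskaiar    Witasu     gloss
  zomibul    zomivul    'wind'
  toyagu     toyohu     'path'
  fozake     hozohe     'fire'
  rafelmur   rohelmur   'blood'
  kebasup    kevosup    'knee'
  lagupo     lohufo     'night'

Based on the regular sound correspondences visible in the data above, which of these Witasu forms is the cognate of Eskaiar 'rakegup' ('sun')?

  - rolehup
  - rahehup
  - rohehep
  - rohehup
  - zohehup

toyagu ~ toyohu, fozake ~ hozohe — Eskaiar a corresponds to Witasu o after a consonant, before a consonant other than r, m, n, p, b, f, v.
fozake ~ hozohe — Eskaiar k corresponds to Witasu h between vowels (before a front vowel).
toyagu ~ toyohu, lagupo ~ lohufo — Eskaiar g corresponds to Witasu h between vowels (before a back vowel).
Applying these to Eskaiar 'rakegup':
  rakegup → rokegup   (a→o after a consonant, before a consonant other than r, m, n, p, b, f, v)
  rokegup → rohegup   (k→h between vowels (before a front vowel))
  rohegup → rohehup   (g→h between vowels (before a back vowel))
So the Witasu cognate is 'rohehup'.

rohehup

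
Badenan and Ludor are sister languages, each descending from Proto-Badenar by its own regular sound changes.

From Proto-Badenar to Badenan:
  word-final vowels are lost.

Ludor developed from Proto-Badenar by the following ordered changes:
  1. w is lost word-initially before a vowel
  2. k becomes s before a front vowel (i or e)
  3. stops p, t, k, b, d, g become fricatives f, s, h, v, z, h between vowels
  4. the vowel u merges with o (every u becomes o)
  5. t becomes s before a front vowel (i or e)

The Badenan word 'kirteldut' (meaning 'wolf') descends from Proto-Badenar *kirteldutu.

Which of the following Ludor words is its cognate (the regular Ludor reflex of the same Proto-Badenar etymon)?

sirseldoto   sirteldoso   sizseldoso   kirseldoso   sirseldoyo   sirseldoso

sirseldoso

Ludor: *kirteldutu
  kirteldutu (rule 1 does not apply)
  kirteldutu → sirteldutu   [palatalisation]
  sirteldutu → sirteldusu   [intervocalic lenition]
  sirteldusu → sirteldoso   [vowel merger]
  sirteldoso → sirseldoso   [palatalisation]
  giving Ludor sirseldoso.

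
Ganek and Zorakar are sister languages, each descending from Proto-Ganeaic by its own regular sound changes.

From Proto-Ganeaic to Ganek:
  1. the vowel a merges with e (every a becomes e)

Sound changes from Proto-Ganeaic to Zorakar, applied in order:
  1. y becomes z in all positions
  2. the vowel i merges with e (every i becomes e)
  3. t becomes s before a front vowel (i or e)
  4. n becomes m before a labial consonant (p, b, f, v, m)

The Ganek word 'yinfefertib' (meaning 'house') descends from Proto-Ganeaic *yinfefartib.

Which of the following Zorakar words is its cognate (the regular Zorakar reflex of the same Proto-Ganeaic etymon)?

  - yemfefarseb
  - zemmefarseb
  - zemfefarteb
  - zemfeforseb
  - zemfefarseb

zemfefarseb

Zorakar: start from *yinfefartib.
  rule 1 (unconditioned shift): yinfefartib → zinfefartib
  rule 2 (vowel merger): zinfefartib → zenfefarteb
  rule 3 (palatalisation): zenfefarteb → zenfefarseb
  rule 4 (nasal place assimilation): zenfefarseb → zemfefarseb
  ⇒ Zorakar zemfefarseb
Only 'zemfefarseb' matches the regular Zorakar development of *yinfefartib.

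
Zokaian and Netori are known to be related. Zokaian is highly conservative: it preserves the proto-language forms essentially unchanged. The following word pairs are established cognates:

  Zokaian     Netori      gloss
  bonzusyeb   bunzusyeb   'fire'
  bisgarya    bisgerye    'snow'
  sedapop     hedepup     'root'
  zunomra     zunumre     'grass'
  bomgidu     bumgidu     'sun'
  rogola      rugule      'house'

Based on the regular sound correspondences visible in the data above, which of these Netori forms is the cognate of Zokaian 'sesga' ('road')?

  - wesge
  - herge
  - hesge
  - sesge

sedapop ~ hedepup — Zokaian s corresponds to Netori h word-initially before a front vowel.
bisgarya ~ bisgerye, zunomra ~ zunumre — Zokaian a corresponds to Netori e word-finally.
Applying these to Zokaian 'sesga':
  sesga → hesga   (s→h word-initially before a front vowel)
  hesga → hesge   (a→e word-finally)
So the Netori cognate is 'hesge'.

hesge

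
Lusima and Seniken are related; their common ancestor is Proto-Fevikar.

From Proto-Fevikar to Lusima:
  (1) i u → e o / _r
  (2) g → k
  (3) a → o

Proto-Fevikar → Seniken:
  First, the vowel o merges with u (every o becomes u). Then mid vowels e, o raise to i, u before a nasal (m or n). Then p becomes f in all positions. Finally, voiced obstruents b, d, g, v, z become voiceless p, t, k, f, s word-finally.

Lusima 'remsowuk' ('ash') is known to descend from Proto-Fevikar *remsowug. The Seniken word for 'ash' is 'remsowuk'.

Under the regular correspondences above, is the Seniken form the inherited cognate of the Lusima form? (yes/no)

Derive the expected Seniken reflex of *remsowug:
Seniken: *remsowug > remsuwug > rimsuwug > rimsuwuk  (by vowel merger, pre-nasal raising, final devoicing)
The regular Seniken reflex would be 'rimsuwuk', but the attested form is 'remsowuk'. The correspondence is irregular, so they are not cognates (the Seniken form has a different source).

no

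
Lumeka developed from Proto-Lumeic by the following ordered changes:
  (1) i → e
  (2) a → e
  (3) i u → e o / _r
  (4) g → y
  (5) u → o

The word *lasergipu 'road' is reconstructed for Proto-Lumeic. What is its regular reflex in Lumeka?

leseryepo

Lumeka: *lasergipu
  lasergipu → lasergepu   [vowel merger]
  lasergepu → lesergepu   [vowel merger]
  lesergepu (rule 3 does not apply)
  lesergepu → leseryepu   [unconditioned shift]
  leseryepu → leseryepo   [vowel merger]
  giving Lumeka leseryepo.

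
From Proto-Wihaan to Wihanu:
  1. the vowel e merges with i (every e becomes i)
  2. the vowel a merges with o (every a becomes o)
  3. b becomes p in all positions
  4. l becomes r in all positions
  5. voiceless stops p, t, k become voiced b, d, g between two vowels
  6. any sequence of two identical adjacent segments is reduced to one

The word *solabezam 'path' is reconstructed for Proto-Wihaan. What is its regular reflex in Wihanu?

sorobizom

Wihanu: *solabezam > solabizam > solobizom > solopizom > soropizom > sorobizom  (by vowel merger, vowel merger, unconditioned shift, unconditioned shift, intervocalic voicing)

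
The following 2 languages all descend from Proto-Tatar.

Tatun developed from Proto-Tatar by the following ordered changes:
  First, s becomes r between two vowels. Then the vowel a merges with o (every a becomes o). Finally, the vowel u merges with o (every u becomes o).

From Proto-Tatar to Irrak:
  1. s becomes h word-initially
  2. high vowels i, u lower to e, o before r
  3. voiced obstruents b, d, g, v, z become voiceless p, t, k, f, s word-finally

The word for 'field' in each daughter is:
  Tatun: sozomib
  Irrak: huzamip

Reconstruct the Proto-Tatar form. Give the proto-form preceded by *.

*suzamib

Position 7: Tatun has b, Irrak has p. Tatun preserves b here (none of its changes turn any other segment into b), so the proto-segment is *b.
Position 2: Tatun has o, Irrak has u. Irrak preserves u here (none of its changes turn any other segment into u), so the proto-segment is *u.
Position 1: Tatun has s, Irrak has h. Tatun preserves s here (none of its changes turn any other segment into s), so the proto-segment is *s.
This points to *suzamib. Verify forward in each daughter:
Tatun: start from *suzamib.
  rule 1: no change — suzamib
  rule 2 (vowel merger): suzamib → suzomib
  rule 3 (vowel merger): suzomib → sozomib
  ⇒ Tatun sozomib
Irrak: *suzamib
  suzamib → huzamib   [debuccalisation]
  huzamib (rule 2 does not apply)
  huzamib → huzamip   [final devoicing]
  giving Irrak huzamip.
*suzamib is the unique common source.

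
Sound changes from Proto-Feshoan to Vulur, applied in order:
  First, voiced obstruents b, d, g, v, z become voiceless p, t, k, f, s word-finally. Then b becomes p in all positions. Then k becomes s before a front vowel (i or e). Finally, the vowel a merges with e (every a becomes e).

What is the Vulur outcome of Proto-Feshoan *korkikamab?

korsikemep

Vulur: *korkikamab
  korkikamab → korkikamap   [final devoicing]
  korkikamap (rule 2 does not apply)
  korkikamap → korsikamap   [palatalisation]
  korsikamap → korsikemep   [vowel merger]
  giving Vulur korsikemep.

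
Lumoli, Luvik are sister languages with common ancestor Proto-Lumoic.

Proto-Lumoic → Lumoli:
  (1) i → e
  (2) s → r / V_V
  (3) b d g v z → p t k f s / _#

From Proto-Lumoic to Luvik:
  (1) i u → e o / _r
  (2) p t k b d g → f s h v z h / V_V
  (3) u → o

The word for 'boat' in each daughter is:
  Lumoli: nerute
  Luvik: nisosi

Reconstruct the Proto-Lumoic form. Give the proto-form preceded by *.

*nisuti

Position 3: Lumoli has r, Luvik has s. Taking the neighbouring segments as reconstructed: Lumoli r could go back to *s or *r; Luvik s could go back to *t or *s — the one source consistent with every daughter is *s.
Position 5: Lumoli has t, Luvik has s. Taking the neighbouring segments as reconstructed: Lumoli t can only go back to *t; Luvik s could go back to *t or *s — the one source consistent with every daughter is *t.
Verify the candidate proto-form against each daughter:
Lumoli: start from *nisuti.
  rule 1 (vowel merger): nisuti → nesute
  rule 2 (rhotacism): nesute → nerute
  rule 3: no change — nerute
  ⇒ Lumoli nerute
Luvik: start from *nisuti.
  rule 1: no change — nisuti
  rule 2 (intervocalic lenition): nisuti → nisusi
  rule 3 (vowel merger): nisusi → nisosi
  ⇒ Luvik nisosi
Only *nisuti yields all of Lumoli nerute, Luvik nisosi.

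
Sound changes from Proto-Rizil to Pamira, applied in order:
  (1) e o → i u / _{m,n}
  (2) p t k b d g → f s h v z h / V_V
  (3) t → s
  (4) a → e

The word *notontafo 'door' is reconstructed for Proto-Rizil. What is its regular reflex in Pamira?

Pamira: start from *notontafo.
  rule 1 (pre-nasal raising): notontafo → notuntafo
  rule 2 (intervocalic lenition): notuntafo → nosuntafo
  rule 3 (unconditioned shift): nosuntafo → nosunsafo
  rule 4 (vowel merger): nosunsafo → nosunsefo
  ⇒ Pamira nosunsefo

nosunsefo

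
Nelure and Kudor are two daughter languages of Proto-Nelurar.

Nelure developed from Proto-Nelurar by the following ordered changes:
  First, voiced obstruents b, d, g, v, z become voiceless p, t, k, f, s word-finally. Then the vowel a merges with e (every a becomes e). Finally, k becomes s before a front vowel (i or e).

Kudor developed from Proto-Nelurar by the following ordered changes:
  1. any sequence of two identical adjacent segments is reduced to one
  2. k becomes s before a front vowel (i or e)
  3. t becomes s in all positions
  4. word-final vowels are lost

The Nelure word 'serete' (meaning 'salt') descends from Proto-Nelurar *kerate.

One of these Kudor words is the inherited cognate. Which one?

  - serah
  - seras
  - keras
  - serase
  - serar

Kudor: *kerate
  kerate (rule 1 does not apply)
  kerate → serate   [palatalisation]
  serate → serase   [unconditioned shift]
  serase → seras   [apocope]
  giving Kudor seras.
Only 'seras' matches the regular Kudor development of *kerate.

seras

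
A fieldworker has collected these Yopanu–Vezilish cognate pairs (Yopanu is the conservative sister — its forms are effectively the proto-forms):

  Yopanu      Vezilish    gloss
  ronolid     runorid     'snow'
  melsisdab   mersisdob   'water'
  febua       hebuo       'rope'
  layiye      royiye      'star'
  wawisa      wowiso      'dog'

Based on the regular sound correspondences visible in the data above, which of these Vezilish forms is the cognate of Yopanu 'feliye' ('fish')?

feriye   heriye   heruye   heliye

febua ~ hebuo — Yopanu f corresponds to Vezilish h word-initially before a front vowel.
ronolid ~ runorid — Yopanu l corresponds to Vezilish r between vowels (before a front vowel).
Applying these to Yopanu 'feliye':
  feliye → heliye   (f→h word-initially before a front vowel)
  heliye → heriye   (l→r between vowels (before a front vowel))
So the Vezilish cognate is 'heriye'.

heriye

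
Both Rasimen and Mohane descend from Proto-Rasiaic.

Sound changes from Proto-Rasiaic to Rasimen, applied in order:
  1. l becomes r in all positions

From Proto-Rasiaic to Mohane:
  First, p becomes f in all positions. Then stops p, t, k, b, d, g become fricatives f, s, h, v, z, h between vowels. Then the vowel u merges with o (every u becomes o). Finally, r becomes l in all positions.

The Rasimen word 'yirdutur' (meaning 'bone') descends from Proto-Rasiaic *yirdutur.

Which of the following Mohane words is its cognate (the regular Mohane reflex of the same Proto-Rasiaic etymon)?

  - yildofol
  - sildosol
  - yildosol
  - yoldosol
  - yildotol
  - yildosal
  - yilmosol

Mohane: start from *yirdutur.
  rule 1: no change — yirdutur
  rule 2 (intervocalic lenition): yirdutur → yirdusur
  rule 3 (vowel merger): yirdusur → yirdosor
  rule 4 (unconditioned shift): yirdosor → yildosol
  ⇒ Mohane yildosol
Among the options, 'yildosol' alone shows every Mohane change applied in order.

yildosol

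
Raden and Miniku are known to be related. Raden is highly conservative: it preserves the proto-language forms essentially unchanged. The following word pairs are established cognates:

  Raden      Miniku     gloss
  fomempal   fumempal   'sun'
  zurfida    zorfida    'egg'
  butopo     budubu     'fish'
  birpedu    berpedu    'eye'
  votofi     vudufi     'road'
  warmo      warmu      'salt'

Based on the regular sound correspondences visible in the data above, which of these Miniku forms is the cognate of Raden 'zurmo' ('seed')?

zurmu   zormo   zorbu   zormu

zurfida ~ zorfida — Raden u corresponds to Miniku o after a consonant, before r.
butopo ~ budubu, warmo ~ warmu — Raden o corresponds to Miniku u word-finally.
Applying these to Raden 'zurmo':
  zurmo → zormo   (u→o after a consonant, before r)
  zormo → zormu   (o→u word-finally)
So the Miniku cognate is 'zormu'.

zormu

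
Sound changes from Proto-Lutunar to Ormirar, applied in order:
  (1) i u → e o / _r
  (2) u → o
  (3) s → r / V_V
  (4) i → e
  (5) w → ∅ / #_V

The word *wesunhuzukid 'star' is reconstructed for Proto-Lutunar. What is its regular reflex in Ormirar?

eronhozoked

Ormirar: start from *wesunhuzukid.
  rule 1: no change — wesunhuzukid
  rule 2 (vowel merger): wesunhuzukid → wesonhozokid
  rule 3 (rhotacism): wesonhozokid → weronhozokid
  rule 4 (vowel merger): weronhozokid → weronhozoked
  rule 5 (glide loss): weronhozoked → eronhozoked
  ⇒ Ormirar eronhozoked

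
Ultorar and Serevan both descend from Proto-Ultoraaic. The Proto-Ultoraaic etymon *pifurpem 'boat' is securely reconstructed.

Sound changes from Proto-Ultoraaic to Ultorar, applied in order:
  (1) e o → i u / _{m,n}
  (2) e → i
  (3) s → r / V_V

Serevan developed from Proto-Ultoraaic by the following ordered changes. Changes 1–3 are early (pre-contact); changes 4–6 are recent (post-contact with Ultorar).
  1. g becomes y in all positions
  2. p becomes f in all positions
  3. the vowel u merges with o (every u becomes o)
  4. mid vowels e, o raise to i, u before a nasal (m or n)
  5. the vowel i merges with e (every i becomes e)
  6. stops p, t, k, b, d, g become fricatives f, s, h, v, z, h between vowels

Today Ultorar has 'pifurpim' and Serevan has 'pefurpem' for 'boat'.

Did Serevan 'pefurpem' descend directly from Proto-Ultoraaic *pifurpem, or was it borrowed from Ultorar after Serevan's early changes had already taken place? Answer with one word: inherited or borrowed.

If inherited, *pifurpem would pass through all of Serevan's changes:
Serevan: *pifurpem
  pifurpem (rule 1 does not apply)
  pifurpem → fifurfem   [unconditioned shift]
  fifurfem → fiforfem   [vowel merger]
  fiforfem → fiforfim   [pre-nasal raising]
  fiforfim → feforfem   [vowel merger]
  feforfem (rule 6 does not apply)
  giving Serevan feforfem.
If borrowed from Ultorar 'pifurpim' after the early changes, it would undergo only the recent ones:
  rule 4 (pre-nasal raising): no change (pifurpim)
  rule 5 (vowel merger): pifurpim → pefurpem
  rule 6 (intervocalic lenition): no change (pefurpem)
  ⇒ as a loan: pefurpem
Serevan 'pefurpem' matches the loan outcome 'pefurpem', not the inherited 'feforfem' — it skipped the early Serevan changes, so it was borrowed from Ultorar.

borrowed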